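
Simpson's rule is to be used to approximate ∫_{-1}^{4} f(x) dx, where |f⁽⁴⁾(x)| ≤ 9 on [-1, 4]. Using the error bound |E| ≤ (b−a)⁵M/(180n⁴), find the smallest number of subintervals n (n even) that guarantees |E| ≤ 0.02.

Need 28125/(180n⁴) ≤ 0.02.
n⁴ ≥ 28125/(180·0.02) = 7812.5 ⇒ n ≥ 9.4015, so the smallest even n is 10. (n must be even for Simpson's rule.)

10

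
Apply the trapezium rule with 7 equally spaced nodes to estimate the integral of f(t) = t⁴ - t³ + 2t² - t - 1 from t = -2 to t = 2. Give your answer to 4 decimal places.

h = (2 − (-2))/6 = 0.666667.
Nodes t₀,…,t₆ = -2, -1.333333, -0.666667, 0, 0.666667, 1.333333, 2.
f(t) = t⁴ - t³ + 2t² - t - 1: f₀=33, f₁=9.419753, f₂=1.049383, f₃=-1, f₄=-0.876543, f₅=2.012346, f₆=13.
(h/2)·[f₀ + 2f₁ + 2f₂ + 2f₃ + 2f₄ + 2f₅ + f₆] = 0.333333·(67.209877) = 22.4033.

22.4033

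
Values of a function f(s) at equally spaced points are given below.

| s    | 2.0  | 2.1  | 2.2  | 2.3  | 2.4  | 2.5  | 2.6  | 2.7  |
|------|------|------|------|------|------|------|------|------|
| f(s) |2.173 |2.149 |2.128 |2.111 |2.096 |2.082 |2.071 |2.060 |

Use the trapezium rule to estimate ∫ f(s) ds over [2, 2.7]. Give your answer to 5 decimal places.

1.47535

h = 0.1, n = 7.
(h/2)·[y₀ + 2y₁ + 2y₂ + 2y₃ + 2y₄ + 2y₅ + 2y₆ + y₇] = 0.05·(29.507) = 1.47535.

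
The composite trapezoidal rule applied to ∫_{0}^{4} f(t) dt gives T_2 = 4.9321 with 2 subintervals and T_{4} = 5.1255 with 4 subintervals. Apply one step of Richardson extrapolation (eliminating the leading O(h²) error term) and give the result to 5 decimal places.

R = (4·T_{4} − T_2) / 3 = (4·5.1255 − 4.9321)/3 = (15.5699)/3 = 5.18997.

5.18997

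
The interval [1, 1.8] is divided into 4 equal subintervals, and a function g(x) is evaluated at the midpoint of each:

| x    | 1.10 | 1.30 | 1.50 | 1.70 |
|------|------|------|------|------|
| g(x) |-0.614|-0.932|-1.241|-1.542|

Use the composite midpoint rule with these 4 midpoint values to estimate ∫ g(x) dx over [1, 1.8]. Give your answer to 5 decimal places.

h = 0.2, n = 4.
h·[y(m₁) + y(m₂) + y(m₃) + y(m₄)] = 0.2·(-4.329) = -0.86580.

-0.86580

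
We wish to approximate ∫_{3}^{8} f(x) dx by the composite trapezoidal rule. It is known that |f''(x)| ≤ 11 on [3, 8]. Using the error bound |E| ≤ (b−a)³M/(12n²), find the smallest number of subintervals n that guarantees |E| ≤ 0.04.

54

Need 1375/(12n²) ≤ 0.04.
n² ≥ 1375/(12·0.04) = 2864.58 ⇒ n ≥ 53.5218, so the smallest n is 54.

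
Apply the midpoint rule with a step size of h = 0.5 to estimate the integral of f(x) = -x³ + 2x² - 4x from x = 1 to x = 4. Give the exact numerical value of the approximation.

h = (4 − 1)/6 = 0.5.
Midpoints m₁,…,m₆ = 1.25, 1.75, 2.25, 2.75, 3.25, 3.75.
f(m₁)=-3.828125, f(m₂)=-6.234375, f(m₃)=-10.265625, f(m₄)=-16.671875, f(m₅)=-26.203125, f(m₆)=-39.609375.
h·[f(m₁) + f(m₂) + f(m₃) + f(m₄) + f(m₅) + f(m₆)] = 0.5·(-102.8125) = -51.40625.

-51.40625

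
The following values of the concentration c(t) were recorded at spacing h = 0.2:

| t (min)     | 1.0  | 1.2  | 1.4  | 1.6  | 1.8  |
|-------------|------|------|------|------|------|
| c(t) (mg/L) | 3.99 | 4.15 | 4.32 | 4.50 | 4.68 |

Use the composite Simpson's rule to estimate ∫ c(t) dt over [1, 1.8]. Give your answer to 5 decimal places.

3.46067

h = 0.2, n = 4.
(h/3)·[y₀ + 4y₁ + 2y₂ + 4y₃ + y₄] = 0.066667·(51.91) = 3.46067.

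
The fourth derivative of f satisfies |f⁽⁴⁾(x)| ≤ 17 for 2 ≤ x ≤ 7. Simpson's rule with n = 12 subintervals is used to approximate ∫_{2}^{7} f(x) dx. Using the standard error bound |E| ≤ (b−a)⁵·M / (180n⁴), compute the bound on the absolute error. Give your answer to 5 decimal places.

|E| ≤ (5)⁵·17 / (180·12⁴) = 53125/3732480 = 0.01423.

0.01423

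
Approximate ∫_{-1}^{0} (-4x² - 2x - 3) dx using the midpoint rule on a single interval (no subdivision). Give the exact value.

M = (b−a)·f(-0.5) = 1·(-3) = -3.

-3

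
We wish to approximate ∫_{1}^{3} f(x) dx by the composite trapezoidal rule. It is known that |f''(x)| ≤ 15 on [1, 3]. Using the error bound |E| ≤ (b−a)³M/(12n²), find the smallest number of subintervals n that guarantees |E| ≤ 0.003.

Need 120/(12n²) ≤ 0.003.
n² ≥ 120/(12·0.003) = 3333.33 ⇒ n ≥ 57.7350, so the smallest n is 58.

58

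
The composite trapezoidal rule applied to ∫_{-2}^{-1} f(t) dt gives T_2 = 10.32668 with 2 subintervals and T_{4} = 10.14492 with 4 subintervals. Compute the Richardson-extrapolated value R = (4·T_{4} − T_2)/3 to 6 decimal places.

10.084333

R = (4·T_{4} − T_2) / 3 = (4·10.14492 − 10.32668)/3 = (30.25300)/3 = 10.084333.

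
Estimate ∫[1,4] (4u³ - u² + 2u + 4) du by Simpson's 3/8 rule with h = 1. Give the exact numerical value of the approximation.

261

h = (4 − 1)/3 = 1.
Nodes u₀,…,u₃ = 1, 2, 3, 4.
f(u) = 4u³ - u² + 2u + 4: f₀=9, f₁=36, f₂=109, f₃=252.
(3h/8)·[f₀ + 3f₁ + 3f₂ + f₃] = 0.375·(696) = 261.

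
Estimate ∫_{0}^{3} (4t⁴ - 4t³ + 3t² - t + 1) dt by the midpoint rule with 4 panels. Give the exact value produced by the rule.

h = (3 − 0)/4 = 0.75.
Midpoints m₁,…,m₄ = 0.375, 1.125, 1.875, 2.625.
f(m₁)=0.9150390625, f(m₂)=4.3837890625, f(m₃)=32.7431640625, f(m₄)=136.6181640625.
h·[f(m₁) + f(m₂) + f(m₃) + f(m₄)] = 0.75·(174.66015625) = 130.9951171875.

130.9951171875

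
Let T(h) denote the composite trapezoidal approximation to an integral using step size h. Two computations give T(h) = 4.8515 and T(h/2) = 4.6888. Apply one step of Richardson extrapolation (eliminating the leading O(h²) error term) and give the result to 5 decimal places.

R = (4·T(h/2) − T(h)) / 3 = (4·4.6888 − 4.8515)/3 = (13.9037)/3 = 4.63457.

4.63457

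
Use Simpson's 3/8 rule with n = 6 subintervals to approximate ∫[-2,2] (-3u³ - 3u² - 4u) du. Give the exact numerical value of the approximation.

h = (2 − (-2))/6 = 0.666667.
Nodes u₀,…,u₆ = -2, -1.333333, -0.666667, 0, 0.666667, 1.333333, 2.
f(u) = -3u³ - 3u² - 4u: f₀=20, f₁=7.111111, f₂=2.222222, f₃=0, f₄=-4.888889, f₅=-17.777778, f₆=-44.
(3h/8)·[f₀ + 3f₁ + 3f₂ + 2f₃ + 3f₄ + 3f₅ + f₆] = 0.25·(-64) = -16.

-16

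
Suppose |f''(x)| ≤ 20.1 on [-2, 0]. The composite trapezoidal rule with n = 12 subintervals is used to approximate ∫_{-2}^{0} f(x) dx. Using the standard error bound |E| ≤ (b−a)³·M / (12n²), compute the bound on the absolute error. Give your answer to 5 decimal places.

|E| ≤ (2)³·20.1 / (12·12²) = 160.8/1728 = 0.09306.

0.09306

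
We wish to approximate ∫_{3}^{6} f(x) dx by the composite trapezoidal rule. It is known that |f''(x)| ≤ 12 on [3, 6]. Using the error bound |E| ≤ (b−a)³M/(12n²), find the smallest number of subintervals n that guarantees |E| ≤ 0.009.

Need 324/(12n²) ≤ 0.009.
n² ≥ 324/(12·0.009) = 3000 ⇒ n ≥ 54.7723, so the smallest n is 55.

55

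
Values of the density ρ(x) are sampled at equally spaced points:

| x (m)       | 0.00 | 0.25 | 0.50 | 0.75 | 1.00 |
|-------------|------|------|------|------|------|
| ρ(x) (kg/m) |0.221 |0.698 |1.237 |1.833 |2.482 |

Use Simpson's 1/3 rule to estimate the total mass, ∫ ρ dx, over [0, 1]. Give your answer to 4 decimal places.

1.2751

h = 0.25, n = 4.
(h/3)·[y₀ + 4y₁ + 2y₂ + 4y₃ + y₄] = 0.083333·(15.301) = 1.2751.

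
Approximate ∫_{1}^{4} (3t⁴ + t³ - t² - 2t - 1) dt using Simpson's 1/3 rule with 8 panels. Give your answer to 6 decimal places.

h = (4 − 1)/8 = 0.375.
Nodes t₀,…,t₈ = 1, 1.375, 1.75, 2.125, 2.5, 2.875, 3.25, 3.625, 4.
f(t) = 3t⁴ + t³ - t² - 2t - 1: f₀=0, f₁=7.682373046875, f₂=25.93359375, f₃=61.002685546875, f₄=120.5625, f₅=213.709716796875, f₆=350.96484375, f₇=544.272216796875, f₈=807.
(h/3)·[f₀ + 4f₁ + 2f₂ + 4f₃ + 2f₄ + 4f₅ + 2f₆ + 4f₇ + f₈] = 0.125·(5108.58984375) = 638.573730.

638.573730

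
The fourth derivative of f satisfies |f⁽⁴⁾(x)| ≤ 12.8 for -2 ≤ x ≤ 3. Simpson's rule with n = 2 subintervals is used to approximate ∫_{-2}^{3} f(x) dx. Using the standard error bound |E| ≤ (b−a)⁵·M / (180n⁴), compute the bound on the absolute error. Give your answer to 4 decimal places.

13.8889

|E| ≤ (5)⁵·12.8 / (180·2⁴) = 40000/2880 = 13.8889.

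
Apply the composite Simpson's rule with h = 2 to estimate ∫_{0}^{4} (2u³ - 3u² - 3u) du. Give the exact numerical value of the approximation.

40

h = (4 − 0)/2 = 2.
Nodes u₀,…,u₂ = 0, 2, 4.
f(u) = 2u³ - 3u² - 3u: f₀=0, f₁=-2, f₂=68.
(h/3)·[f₀ + 4f₁ + f₂] = 0.666667·(60) = 40.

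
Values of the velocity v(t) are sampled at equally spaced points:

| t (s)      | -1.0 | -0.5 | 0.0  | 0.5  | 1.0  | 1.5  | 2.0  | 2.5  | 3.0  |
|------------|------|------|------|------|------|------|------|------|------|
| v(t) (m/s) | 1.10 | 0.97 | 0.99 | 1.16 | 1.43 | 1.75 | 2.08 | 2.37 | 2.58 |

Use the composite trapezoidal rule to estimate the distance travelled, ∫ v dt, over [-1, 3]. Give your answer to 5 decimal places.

h = 0.5, n = 8.
(h/2)·[y₀ + 2y₁ + 2y₂ + 2y₃ + 2y₄ + 2y₅ + 2y₆ + 2y₇ + y₈] = 0.25·(25.18) = 6.29500.

6.29500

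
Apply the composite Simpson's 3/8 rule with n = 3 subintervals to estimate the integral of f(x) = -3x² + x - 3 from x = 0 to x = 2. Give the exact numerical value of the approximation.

h = (2 − 0)/3 = 0.666667.
Nodes x₀,…,x₃ = 0, 0.666667, 1.333333, 2.
f(x) = -3x² + x - 3: f₀=-3, f₁=-3.666667, f₂=-7, f₃=-13.
(3h/8)·[f₀ + 3f₁ + 3f₂ + f₃] = 0.25·(-48) = -12.

-12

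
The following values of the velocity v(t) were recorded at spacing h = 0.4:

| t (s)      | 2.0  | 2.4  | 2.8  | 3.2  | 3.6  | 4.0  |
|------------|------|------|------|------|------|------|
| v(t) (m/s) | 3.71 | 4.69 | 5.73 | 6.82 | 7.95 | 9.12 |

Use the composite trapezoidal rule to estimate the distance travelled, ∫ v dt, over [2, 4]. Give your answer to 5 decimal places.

h = 0.4, n = 5.
(h/2)·[y₀ + 2y₁ + 2y₂ + 2y₃ + 2y₄ + y₅] = 0.2·(63.21) = 12.64200.

12.64200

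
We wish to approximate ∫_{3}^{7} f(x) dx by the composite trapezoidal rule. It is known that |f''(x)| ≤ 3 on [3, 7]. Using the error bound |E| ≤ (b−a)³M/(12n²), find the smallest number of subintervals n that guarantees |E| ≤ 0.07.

Need 192/(12n²) ≤ 0.07.
n² ≥ 192/(12·0.07) = 228.571 ⇒ n ≥ 15.1186, so the smallest n is 16.

16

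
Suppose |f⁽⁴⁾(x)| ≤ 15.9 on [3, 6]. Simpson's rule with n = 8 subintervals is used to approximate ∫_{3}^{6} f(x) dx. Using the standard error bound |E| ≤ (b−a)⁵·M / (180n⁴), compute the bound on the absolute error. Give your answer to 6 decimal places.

|E| ≤ (3)⁵·15.9 / (180·8⁴) = 3863.7/737280 = 0.005240.

0.005240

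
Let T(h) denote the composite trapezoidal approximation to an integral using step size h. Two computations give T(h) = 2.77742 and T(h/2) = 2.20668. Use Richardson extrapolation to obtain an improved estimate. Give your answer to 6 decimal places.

R = (4·T(h/2) − T(h)) / 3 = (4·2.20668 − 2.77742)/3 = (6.04930)/3 = 2.016433.

2.016433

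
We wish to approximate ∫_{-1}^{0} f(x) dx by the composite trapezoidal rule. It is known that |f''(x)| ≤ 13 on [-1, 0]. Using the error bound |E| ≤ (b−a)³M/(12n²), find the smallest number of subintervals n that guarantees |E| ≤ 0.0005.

47

Need 13/(12n²) ≤ 0.0005.
n² ≥ 13/(12·0.0005) = 2166.67 ⇒ n ≥ 46.5475, so the smallest n is 47.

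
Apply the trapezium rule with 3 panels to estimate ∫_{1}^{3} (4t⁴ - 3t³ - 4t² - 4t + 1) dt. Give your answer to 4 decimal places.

h = (3 − 1)/3 = 0.666667.
Nodes t₀,…,t₃ = 1, 1.666667, 2.333333, 3.
f(t) = 4t⁴ - 3t³ - 4t² - 4t + 1: f₀=-6, f₁=0.197531, f₂=50.345679, f₃=196.
(h/2)·[f₀ + 2f₁ + 2f₂ + f₃] = 0.333333·(291.086420) = 97.0288.

97.0288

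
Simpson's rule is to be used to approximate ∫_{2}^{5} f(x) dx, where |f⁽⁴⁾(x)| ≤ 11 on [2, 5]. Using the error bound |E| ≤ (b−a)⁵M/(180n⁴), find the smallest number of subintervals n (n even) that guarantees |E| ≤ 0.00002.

Need 2673/(180n⁴) ≤ 0.00002.
n⁴ ≥ 2673/(180·0.00002) = 742500 ⇒ n ≥ 29.3545, so the smallest even n is 30. (n must be even for Simpson's rule.)

30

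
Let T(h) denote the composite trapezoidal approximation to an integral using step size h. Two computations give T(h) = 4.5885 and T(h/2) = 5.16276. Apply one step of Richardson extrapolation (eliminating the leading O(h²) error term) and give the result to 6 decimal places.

5.354180

R = (4·T(h/2) − T(h)) / 3 = (4·5.16276 − 4.5885)/3 = (16.06254)/3 = 5.354180.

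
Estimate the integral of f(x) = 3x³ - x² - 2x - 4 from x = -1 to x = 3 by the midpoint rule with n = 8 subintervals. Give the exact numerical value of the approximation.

h = (3 − (-1))/8 = 0.5.
Midpoints m₁,…,m₈ = -0.75, -0.25, 0.25, 0.75, 1.25, 1.75, 2.25, 2.75.
f(m₁)=-4.328125, f(m₂)=-3.609375, f(m₃)=-4.515625, f(m₄)=-4.796875, f(m₅)=-2.203125, f(m₆)=5.515625, f(m₇)=20.609375, f(m₈)=45.328125.
h·[f(m₁) + f(m₂) + f(m₃) + f(m₄) + f(m₅) + f(m₆) + f(m₇) + f(m₈)] = 0.5·(52) = 26.

26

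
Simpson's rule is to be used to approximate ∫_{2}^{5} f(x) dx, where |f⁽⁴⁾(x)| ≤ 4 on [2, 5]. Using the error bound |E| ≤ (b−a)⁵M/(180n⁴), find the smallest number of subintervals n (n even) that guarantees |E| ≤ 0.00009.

16

Need 972/(180n⁴) ≤ 0.00009.
n⁴ ≥ 972/(180·0.00009) = 60000 ⇒ n ≥ 15.6508, so the smallest even n is 16. (n must be even for Simpson's rule.)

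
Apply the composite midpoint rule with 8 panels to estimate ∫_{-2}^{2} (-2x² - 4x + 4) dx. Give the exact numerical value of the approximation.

h = (2 − (-2))/8 = 0.5.
Midpoints m₁,…,m₈ = -1.75, -1.25, -0.75, -0.25, 0.25, 0.75, 1.25, 1.75.
f(m₁)=4.875, f(m₂)=5.875, f(m₃)=5.875, f(m₄)=4.875, f(m₅)=2.875, f(m₆)=-0.125, f(m₇)=-4.125, f(m₈)=-9.125.
h·[f(m₁) + f(m₂) + f(m₃) + f(m₄) + f(m₅) + f(m₆) + f(m₇) + f(m₈)] = 0.5·(11) = 5.5.

5.5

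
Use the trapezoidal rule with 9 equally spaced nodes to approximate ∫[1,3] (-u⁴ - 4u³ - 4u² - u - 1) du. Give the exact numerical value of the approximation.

-170.19140625

h = (3 − 1)/8 = 0.25.
Nodes u₀,…,u₈ = 1, 1.25, 1.5, 1.75, 2, 2.25, 2.5, 2.75, 3.
f(u) = -u⁴ - 4u³ - 4u² - u - 1: f₀=-11, f₁=-18.75390625, f₂=-30.0625, f₃=-45.81640625, f₄=-67, f₅=-94.69140625, f₆=-130.0625, f₇=-174.37890625, f₈=-229.
(h/2)·[f₀ + 2f₁ + 2f₂ + 2f₃ + 2f₄ + 2f₅ + 2f₆ + 2f₇ + f₈] = 0.125·(-1361.53125) = -170.19140625.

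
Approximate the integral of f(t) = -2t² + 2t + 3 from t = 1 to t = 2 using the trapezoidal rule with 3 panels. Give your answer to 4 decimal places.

h = (2 − 1)/3 = 0.333333.
Nodes t₀,…,t₃ = 1, 1.333333, 1.666667, 2.
f(t) = -2t² + 2t + 3: f₀=3, f₁=2.111111, f₂=0.777778, f₃=-1.
(h/2)·[f₀ + 2f₁ + 2f₂ + f₃] = 0.166667·(7.777778) = 1.2963.

1.2963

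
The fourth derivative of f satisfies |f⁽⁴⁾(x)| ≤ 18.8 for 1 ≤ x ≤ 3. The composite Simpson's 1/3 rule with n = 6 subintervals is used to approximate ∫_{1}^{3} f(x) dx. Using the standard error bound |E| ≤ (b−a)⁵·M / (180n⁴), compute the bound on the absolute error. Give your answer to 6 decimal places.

0.002579

|E| ≤ (2)⁵·18.8 / (180·6⁴) = 601.6/233280 = 0.002579.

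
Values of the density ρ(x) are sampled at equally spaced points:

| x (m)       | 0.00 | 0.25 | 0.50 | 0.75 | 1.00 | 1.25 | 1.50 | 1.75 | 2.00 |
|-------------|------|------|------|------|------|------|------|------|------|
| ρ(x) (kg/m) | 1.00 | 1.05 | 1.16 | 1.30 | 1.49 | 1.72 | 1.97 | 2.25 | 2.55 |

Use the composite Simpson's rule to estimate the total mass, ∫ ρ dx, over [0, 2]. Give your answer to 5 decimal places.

h = 0.25, n = 8.
(h/3)·[y₀ + 4y₁ + 2y₂ + 4y₃ + 2y₄ + 4y₅ + 2y₆ + 4y₇ + y₈] = 0.083333·(38.07) = 3.17250.

3.17250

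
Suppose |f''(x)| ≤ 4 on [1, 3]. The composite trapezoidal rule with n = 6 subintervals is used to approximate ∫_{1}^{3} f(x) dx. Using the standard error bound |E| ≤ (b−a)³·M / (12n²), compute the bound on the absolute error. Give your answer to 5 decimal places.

|E| ≤ (2)³·4 / (12·6²) = 32/432 = 0.07407.

0.07407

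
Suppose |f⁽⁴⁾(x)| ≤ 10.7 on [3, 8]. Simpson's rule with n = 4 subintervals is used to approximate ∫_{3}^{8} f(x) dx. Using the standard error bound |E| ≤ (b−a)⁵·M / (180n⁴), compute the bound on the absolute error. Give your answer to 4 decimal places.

0.7256

|E| ≤ (5)⁵·10.7 / (180·4⁴) = 33437.5/46080 = 0.7256.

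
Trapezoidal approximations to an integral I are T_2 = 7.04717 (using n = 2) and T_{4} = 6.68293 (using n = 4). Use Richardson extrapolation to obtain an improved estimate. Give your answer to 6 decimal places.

6.561517

R = (4·T_{4} − T_2) / 3 = (4·6.68293 − 7.04717)/3 = (19.68455)/3 = 6.561517.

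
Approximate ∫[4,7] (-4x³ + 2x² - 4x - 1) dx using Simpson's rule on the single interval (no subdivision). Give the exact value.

-2028

S = (b−a)/6 · [f(4) + 4f(5.5) + f(7)] = 0.5·[(-241) + 4·(-628) + (-1303)] = -2028.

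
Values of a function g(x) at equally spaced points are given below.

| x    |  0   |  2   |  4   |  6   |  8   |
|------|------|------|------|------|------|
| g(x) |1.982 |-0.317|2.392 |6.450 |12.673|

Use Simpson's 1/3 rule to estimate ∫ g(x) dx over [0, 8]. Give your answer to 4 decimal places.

29.3140

h = 2, n = 4.
(h/3)·[y₀ + 4y₁ + 2y₂ + 4y₃ + y₄] = 0.666667·(43.971) = 29.3140.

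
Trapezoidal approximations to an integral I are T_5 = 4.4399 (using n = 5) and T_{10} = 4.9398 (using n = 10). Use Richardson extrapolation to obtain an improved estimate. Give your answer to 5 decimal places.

R = (4·T_{10} − T_5) / 3 = (4·4.9398 − 4.4399)/3 = (15.3193)/3 = 5.10643.

5.10643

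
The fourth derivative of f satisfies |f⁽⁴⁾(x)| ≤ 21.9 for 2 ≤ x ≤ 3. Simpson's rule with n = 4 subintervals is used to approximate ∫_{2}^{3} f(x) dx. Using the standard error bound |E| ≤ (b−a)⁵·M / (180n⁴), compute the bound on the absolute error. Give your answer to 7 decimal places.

|E| ≤ (1)⁵·21.9 / (180·4⁴) = 21.9/46080 = 0.0004753.

0.0004753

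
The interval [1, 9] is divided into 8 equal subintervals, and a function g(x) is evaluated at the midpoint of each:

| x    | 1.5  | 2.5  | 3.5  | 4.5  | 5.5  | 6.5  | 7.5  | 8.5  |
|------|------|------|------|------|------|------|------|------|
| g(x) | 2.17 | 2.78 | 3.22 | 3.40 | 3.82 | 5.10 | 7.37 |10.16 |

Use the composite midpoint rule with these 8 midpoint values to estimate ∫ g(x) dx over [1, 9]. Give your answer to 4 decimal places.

38.0200

h = 1, n = 8.
h·[y(m₁) + y(m₂) + y(m₃) + y(m₄) + y(m₅) + y(m₆) + y(m₇) + y(m₈)] = 1·(38.02) = 38.0200.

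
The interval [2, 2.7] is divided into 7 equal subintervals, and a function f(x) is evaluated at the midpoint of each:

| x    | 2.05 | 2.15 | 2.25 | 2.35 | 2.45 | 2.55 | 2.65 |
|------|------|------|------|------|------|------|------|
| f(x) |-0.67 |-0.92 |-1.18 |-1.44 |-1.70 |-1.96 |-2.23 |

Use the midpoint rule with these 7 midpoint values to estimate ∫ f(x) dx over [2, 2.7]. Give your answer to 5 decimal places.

h = 0.1, n = 7.
h·[y(m₁) + y(m₂) + y(m₃) + y(m₄) + y(m₅) + y(m₆) + y(m₇)] = 0.1·(-10.10) = -1.01000.

-1.01000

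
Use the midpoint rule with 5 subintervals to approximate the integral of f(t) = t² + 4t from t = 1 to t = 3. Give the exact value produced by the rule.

24.64

h = (3 − 1)/5 = 0.4.
Midpoints m₁,…,m₅ = 1.2, 1.6, 2, 2.4, 2.8.
f(m₁)=6.24, f(m₂)=8.96, f(m₃)=12, f(m₄)=15.36, f(m₅)=19.04.
h·[f(m₁) + f(m₂) + f(m₃) + f(m₄) + f(m₅)] = 0.4·(61.6) = 24.64.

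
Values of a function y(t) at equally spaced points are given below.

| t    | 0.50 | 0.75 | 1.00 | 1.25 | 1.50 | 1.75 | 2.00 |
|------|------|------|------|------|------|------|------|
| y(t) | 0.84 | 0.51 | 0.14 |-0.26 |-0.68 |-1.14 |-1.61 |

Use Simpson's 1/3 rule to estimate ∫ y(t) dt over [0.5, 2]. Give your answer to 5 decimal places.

-0.45083

h = 0.25, n = 6.
(h/3)·[y₀ + 4y₁ + 2y₂ + 4y₃ + 2y₄ + 4y₅ + y₆] = 0.083333·(-5.41) = -0.45083.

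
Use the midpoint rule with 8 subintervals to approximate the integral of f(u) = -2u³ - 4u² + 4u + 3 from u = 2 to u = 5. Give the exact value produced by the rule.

-408.62109375

h = (5 − 2)/8 = 0.375.
Midpoints m₁,…,m₈ = 2.1875, 2.5625, 2.9375, 3.3125, 3.6875, 4.0625, 4.4375, 4.8125.
f(m₁)=-28.32568359375, f(m₂)=-46.66845703125, f(m₃)=-70.46044921875, f(m₄)=-100.33447265625, f(m₅)=-136.92333984375, f(m₆)=-180.85986328125, f(m₇)=-232.77685546875, f(m₈)=-293.30712890625.
h·[f(m₁) + f(m₂) + f(m₃) + f(m₄) + f(m₅) + f(m₆) + f(m₇) + f(m₈)] = 0.375·(-1089.65625) = -408.62109375.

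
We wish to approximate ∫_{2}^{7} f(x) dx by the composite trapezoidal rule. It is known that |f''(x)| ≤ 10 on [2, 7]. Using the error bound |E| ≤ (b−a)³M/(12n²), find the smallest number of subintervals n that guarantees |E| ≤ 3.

Need 1250/(12n²) ≤ 3.
n² ≥ 1250/(12·3) = 34.7222 ⇒ n ≥ 5.8926, so the smallest n is 6.

6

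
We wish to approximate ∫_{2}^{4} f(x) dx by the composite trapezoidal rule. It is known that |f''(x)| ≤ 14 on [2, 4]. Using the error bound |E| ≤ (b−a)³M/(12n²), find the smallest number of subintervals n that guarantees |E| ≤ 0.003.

Need 112/(12n²) ≤ 0.003.
n² ≥ 112/(12·0.003) = 3111.11 ⇒ n ≥ 55.7773, so the smallest n is 56.

56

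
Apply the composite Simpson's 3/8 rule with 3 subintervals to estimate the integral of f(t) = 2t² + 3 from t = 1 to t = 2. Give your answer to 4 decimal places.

7.6667

h = (2 − 1)/3 = 0.333333.
Nodes t₀,…,t₃ = 1, 1.333333, 1.666667, 2.
f(t) = 2t² + 3: f₀=5, f₁=6.555556, f₂=8.555556, f₃=11.
(3h/8)·[f₀ + 3f₁ + 3f₂ + f₃] = 0.125·(61.333333) = 7.6667.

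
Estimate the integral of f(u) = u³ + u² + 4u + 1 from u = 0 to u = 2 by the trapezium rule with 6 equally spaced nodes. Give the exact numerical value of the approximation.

h = (2 − 0)/5 = 0.4.
Nodes u₀,…,u₅ = 0, 0.4, 0.8, 1.2, 1.6, 2.
f(u) = u³ + u² + 4u + 1: f₀=1, f₁=2.824, f₂=5.352, f₃=8.968, f₄=14.056, f₅=21.
(h/2)·[f₀ + 2f₁ + 2f₂ + 2f₃ + 2f₄ + f₅] = 0.2·(84.4) = 16.88.

16.88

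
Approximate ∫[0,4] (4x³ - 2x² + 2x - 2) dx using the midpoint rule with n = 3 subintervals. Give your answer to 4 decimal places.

208.2963

h = (4 − 0)/3 = 1.333333.
Midpoints m₁,…,m₃ = 0.666667, 2, 3.333333.
f(m₁)=-0.370370, f(m₂)=26, f(m₃)=130.592593.
h·[f(m₁) + f(m₂) + f(m₃)] = 1.333333·(156.222222) = 208.2963.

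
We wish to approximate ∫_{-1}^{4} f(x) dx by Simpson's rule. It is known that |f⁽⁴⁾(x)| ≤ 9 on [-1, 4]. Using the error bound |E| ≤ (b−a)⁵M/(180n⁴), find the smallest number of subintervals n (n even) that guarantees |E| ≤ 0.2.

6

Need 28125/(180n⁴) ≤ 0.2.
n⁴ ≥ 28125/(180·0.2) = 781.25 ⇒ n ≥ 5.2869, so the smallest even n is 6. (n must be even for Simpson's rule.)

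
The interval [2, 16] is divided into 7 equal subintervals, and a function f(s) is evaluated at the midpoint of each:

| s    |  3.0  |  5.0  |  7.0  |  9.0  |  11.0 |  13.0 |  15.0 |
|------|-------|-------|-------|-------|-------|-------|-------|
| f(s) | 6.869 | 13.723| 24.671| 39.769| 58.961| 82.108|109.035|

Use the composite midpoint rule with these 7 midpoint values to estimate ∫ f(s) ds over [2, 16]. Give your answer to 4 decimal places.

h = 2, n = 7.
h·[y(m₁) + y(m₂) + y(m₃) + y(m₄) + y(m₅) + y(m₆) + y(m₇)] = 2·(335.136) = 670.2720.

670.2720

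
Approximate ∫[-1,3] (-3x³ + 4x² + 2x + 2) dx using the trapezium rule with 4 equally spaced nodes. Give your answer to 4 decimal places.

h = (3 − (-1))/3 = 1.333333.
Nodes x₀,…,x₃ = -1, 0.333333, 1.666667, 3.
f(x) = -3x³ + 4x² + 2x + 2: f₀=7, f₁=3, f₂=2.555556, f₃=-37.
(h/2)·[f₀ + 2f₁ + 2f₂ + f₃] = 0.666667·(-18.888889) = -12.5926.

-12.5926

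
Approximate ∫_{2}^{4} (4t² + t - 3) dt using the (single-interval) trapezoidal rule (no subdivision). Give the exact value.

80

T = (b−a)/2 · [f(2) + f(4)] = 1·[15 + 65] = 80.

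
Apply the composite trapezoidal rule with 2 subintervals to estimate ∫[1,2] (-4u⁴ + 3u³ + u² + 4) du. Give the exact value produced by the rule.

h = (2 − 1)/2 = 0.5.
Nodes u₀,…,u₂ = 1, 1.5, 2.
f(u) = -4u⁴ + 3u³ + u² + 4: f₀=4, f₁=-3.875, f₂=-32.
(h/2)·[f₀ + 2f₁ + f₂] = 0.25·(-35.75) = -8.9375.

-8.9375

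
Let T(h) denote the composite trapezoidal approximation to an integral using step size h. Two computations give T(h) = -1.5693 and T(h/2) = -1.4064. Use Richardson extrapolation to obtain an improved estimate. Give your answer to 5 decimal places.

R = (4·T(h/2) − T(h)) / 3 = (4·(-1.4064) − (-1.5693))/3 = (-4.0563)/3 = -1.35210.

-1.35210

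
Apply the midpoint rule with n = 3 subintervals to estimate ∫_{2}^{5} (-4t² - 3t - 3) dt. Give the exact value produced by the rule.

-195.5

h = (5 − 2)/3 = 1.
Midpoints m₁,…,m₃ = 2.5, 3.5, 4.5.
f(m₁)=-35.5, f(m₂)=-62.5, f(m₃)=-97.5.
h·[f(m₁) + f(m₂) + f(m₃)] = 1·(-195.5) = -195.5.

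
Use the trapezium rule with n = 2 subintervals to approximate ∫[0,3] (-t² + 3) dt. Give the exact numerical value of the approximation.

-1.125

h = (3 − 0)/2 = 1.5.
Nodes t₀,…,t₂ = 0, 1.5, 3.
f(t) = -t² + 3: f₀=3, f₁=0.75, f₂=-6.
(h/2)·[f₀ + 2f₁ + f₂] = 0.75·(-1.5) = -1.125.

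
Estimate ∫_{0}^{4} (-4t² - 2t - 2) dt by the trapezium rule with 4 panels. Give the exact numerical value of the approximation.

-112

h = (4 − 0)/4 = 1.
Nodes t₀,…,t₄ = 0, 1, 2, 3, 4.
f(t) = -4t² - 2t - 2: f₀=-2, f₁=-8, f₂=-22, f₃=-44, f₄=-74.
(h/2)·[f₀ + 2f₁ + 2f₂ + 2f₃ + f₄] = 0.5·(-224) = -112.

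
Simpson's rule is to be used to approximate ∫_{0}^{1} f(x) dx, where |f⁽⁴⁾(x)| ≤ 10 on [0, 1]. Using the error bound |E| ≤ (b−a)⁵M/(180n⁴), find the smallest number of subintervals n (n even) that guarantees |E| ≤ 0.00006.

6

Need 10/(180n⁴) ≤ 0.00006.
n⁴ ≥ 10/(180·0.00006) = 925.926 ⇒ n ≥ 5.5163, so the smallest even n is 6. (n must be even for Simpson's rule.)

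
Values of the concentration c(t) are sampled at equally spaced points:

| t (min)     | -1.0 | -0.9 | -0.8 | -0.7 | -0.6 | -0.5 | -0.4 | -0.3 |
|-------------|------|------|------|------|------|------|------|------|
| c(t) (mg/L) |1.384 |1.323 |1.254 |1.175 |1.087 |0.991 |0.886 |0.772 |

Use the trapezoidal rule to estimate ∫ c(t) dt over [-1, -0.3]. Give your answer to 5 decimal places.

h = 0.1, n = 7.
(h/2)·[y₀ + 2y₁ + 2y₂ + 2y₃ + 2y₄ + 2y₅ + 2y₆ + y₇] = 0.05·(15.588) = 0.77940.

0.77940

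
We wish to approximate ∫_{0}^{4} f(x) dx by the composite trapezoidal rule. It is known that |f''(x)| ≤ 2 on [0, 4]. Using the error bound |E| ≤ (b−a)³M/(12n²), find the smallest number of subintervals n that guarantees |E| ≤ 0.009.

35

Need 128/(12n²) ≤ 0.009.
n² ≥ 128/(12·0.009) = 1185.19 ⇒ n ≥ 34.4265, so the smallest n is 35.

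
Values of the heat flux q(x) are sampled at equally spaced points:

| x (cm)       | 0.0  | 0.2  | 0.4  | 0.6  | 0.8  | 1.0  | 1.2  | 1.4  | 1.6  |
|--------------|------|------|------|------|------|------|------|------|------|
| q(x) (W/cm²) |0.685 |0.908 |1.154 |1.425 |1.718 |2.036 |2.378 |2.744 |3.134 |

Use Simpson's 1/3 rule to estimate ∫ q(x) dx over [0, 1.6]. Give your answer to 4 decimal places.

2.8514

h = 0.2, n = 8.
(h/3)·[y₀ + 4y₁ + 2y₂ + 4y₃ + 2y₄ + 4y₅ + 2y₆ + 4y₇ + y₈] = 0.066667·(42.771) = 2.8514.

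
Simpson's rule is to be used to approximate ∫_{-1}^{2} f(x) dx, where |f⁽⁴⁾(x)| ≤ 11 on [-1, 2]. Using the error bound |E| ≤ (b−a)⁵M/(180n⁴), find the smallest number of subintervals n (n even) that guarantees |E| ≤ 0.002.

10

Need 2673/(180n⁴) ≤ 0.002.
n⁴ ≥ 2673/(180·0.002) = 7425 ⇒ n ≥ 9.2827, so the smallest even n is 10. (n must be even for Simpson's rule.)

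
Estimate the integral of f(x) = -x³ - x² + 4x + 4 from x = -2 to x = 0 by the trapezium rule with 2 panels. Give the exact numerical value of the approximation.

h = (0 − (-2))/2 = 1.
Nodes x₀,…,x₂ = -2, -1, 0.
f(x) = -x³ - x² + 4x + 4: f₀=0, f₁=0, f₂=4.
(h/2)·[f₀ + 2f₁ + f₂] = 0.5·(4) = 2.

2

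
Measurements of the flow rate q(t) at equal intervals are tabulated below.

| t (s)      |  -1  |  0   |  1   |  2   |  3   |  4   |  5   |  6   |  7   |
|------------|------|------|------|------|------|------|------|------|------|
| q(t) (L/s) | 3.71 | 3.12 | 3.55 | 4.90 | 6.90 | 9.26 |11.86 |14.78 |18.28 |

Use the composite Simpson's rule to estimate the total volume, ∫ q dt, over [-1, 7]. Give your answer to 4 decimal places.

64.9500

h = 1, n = 8.
(h/3)·[y₀ + 4y₁ + 2y₂ + 4y₃ + 2y₄ + 4y₅ + 2y₆ + 4y₇ + y₈] = 0.333333·(194.85) = 64.9500.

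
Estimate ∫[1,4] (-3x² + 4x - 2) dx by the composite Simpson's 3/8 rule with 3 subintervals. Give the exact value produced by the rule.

h = (4 − 1)/3 = 1.
Nodes x₀,…,x₃ = 1, 2, 3, 4.
f(x) = -3x² + 4x - 2: f₀=-1, f₁=-6, f₂=-17, f₃=-34.
(3h/8)·[f₀ + 3f₁ + 3f₂ + f₃] = 0.375·(-104) = -39.

-39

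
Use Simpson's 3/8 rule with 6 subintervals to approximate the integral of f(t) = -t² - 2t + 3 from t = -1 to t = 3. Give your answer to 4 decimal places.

-5.3333

h = (3 − (-1))/6 = 0.666667.
Nodes t₀,…,t₆ = -1, -0.333333, 0.333333, 1, 1.666667, 2.333333, 3.
f(t) = -t² - 2t + 3: f₀=4, f₁=3.555556, f₂=2.222222, f₃=0, f₄=-3.111111, f₅=-7.111111, f₆=-12.
(3h/8)·[f₀ + 3f₁ + 3f₂ + 2f₃ + 3f₄ + 3f₅ + f₆] = 0.25·(-21.333333) = -5.3333.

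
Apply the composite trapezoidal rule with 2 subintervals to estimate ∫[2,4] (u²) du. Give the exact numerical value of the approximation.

h = (4 − 2)/2 = 1.
Nodes u₀,…,u₂ = 2, 3, 4.
f(u) = u²: f₀=4, f₁=9, f₂=16.
(h/2)·[f₀ + 2f₁ + f₂] = 0.5·(38) = 19.

19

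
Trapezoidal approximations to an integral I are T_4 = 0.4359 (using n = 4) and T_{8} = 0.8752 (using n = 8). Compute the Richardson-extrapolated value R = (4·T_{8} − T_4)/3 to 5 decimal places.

1.02163

R = (4·T_{8} − T_4) / 3 = (4·0.8752 − 0.4359)/3 = (3.0649)/3 = 1.02163.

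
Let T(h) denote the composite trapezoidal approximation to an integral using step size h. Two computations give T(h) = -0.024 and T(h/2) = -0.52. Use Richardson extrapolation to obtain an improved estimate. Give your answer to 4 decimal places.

R = (4·T(h/2) − T(h)) / 3 = (4·(-0.52) − (-0.024))/3 = (-2.056)/3 = -0.6853.

-0.6853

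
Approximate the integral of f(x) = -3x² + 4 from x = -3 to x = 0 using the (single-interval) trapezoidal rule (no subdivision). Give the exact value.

-28.5

T = (b−a)/2 · [f(-3) + f(0)] = 1.5·[(-23) + 4] = -28.5.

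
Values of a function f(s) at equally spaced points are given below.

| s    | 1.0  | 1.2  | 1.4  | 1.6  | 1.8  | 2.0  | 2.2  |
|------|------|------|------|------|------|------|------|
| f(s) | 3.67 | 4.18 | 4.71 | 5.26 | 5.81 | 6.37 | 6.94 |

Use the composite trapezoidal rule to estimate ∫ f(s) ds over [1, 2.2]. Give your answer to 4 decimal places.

h = 0.2, n = 6.
(h/2)·[y₀ + 2y₁ + 2y₂ + 2y₃ + 2y₄ + 2y₅ + y₆] = 0.1·(63.27) = 6.3270.

6.3270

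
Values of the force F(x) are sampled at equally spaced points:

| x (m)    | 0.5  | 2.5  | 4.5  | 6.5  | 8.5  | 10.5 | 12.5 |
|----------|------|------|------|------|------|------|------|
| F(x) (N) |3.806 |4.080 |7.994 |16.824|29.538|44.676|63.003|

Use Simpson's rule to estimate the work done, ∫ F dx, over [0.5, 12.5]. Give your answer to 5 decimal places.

h = 2, n = 6.
(h/3)·[y₀ + 4y₁ + 2y₂ + 4y₃ + 2y₄ + 4y₅ + y₆] = 0.666667·(404.193) = 269.46200.

269.46200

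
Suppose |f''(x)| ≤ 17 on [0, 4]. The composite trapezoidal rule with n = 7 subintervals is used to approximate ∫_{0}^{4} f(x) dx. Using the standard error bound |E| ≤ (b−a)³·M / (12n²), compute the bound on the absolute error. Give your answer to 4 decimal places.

1.8503

|E| ≤ (4)³·17 / (12·7²) = 1088/588 = 1.8503.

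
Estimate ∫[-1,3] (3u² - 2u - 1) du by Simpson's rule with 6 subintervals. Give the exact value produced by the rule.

16

h = (3 − (-1))/6 = 0.666667.
Nodes u₀,…,u₆ = -1, -0.333333, 0.333333, 1, 1.666667, 2.333333, 3.
f(u) = 3u² - 2u - 1: f₀=4, f₁=0, f₂=-1.333333, f₃=0, f₄=4, f₅=10.666667, f₆=20.
(h/3)·[f₀ + 4f₁ + 2f₂ + 4f₃ + 2f₄ + 4f₅ + f₆] = 0.222222·(72) = 16.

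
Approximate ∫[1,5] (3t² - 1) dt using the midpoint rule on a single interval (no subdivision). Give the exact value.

M = (b−a)·f(3) = 4·(26) = 104.

104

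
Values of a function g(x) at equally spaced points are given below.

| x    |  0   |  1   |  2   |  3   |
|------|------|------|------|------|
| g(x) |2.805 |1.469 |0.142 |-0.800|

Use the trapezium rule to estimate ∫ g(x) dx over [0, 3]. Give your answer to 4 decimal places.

2.6135

h = 1, n = 3.
(h/2)·[y₀ + 2y₁ + 2y₂ + y₃] = 0.5·(5.227) = 2.6135.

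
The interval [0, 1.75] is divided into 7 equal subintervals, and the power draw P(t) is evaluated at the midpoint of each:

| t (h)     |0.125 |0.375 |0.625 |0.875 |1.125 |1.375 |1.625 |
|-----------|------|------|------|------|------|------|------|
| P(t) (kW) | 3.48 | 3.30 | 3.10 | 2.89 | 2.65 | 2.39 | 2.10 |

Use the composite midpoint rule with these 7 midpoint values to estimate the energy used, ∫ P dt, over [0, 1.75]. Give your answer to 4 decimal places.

4.9775

h = 0.25, n = 7.
h·[y(m₁) + y(m₂) + y(m₃) + y(m₄) + y(m₅) + y(m₆) + y(m₇)] = 0.25·(19.91) = 4.9775.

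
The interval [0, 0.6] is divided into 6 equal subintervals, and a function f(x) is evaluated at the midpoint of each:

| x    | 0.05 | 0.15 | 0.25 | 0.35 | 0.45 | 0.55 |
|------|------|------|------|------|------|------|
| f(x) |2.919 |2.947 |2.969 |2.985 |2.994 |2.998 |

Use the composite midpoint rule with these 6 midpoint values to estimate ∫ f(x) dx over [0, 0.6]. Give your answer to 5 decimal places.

1.78120

h = 0.1, n = 6.
h·[y(m₁) + y(m₂) + y(m₃) + y(m₄) + y(m₅) + y(m₆)] = 0.1·(17.812) = 1.78120.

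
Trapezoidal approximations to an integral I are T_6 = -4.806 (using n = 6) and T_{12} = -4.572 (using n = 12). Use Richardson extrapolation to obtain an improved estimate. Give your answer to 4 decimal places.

-4.4940

R = (4·T_{12} − T_6) / 3 = (4·(-4.572) − (-4.806))/3 = (-13.482)/3 = -4.4940.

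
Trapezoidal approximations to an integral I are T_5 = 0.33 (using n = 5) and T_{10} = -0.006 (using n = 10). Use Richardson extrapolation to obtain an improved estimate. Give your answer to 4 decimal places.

-0.1180

R = (4·T_{10} − T_5) / 3 = (4·(-0.006) − 0.33)/3 = (-0.354)/3 = -0.1180.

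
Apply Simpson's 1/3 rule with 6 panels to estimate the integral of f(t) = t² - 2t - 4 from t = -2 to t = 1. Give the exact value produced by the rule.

h = (1 − (-2))/6 = 0.5.
Nodes t₀,…,t₆ = -2, -1.5, -1, -0.5, 0, 0.5, 1.
f(t) = t² - 2t - 4: f₀=4, f₁=1.25, f₂=-1, f₃=-2.75, f₄=-4, f₅=-4.75, f₆=-5.
(h/3)·[f₀ + 4f₁ + 2f₂ + 4f₃ + 2f₄ + 4f₅ + f₆] = 0.166667·(-36) = -6.

-6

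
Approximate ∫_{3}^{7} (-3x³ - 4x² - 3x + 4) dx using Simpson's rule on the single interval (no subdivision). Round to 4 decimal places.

-2205.3333

S = (b−a)/6 · [f(3) + 4f(5) + f(7)] = 0.666667·[(-122) + 4·(-486) + (-1242)] = -2205.3333.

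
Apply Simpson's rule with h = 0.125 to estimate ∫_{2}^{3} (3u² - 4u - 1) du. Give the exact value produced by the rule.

8

h = (3 − 2)/8 = 0.125.
Nodes u₀,…,u₈ = 2, 2.125, 2.25, 2.375, 2.5, 2.625, 2.75, 2.875, 3.
f(u) = 3u² - 4u - 1: f₀=3, f₁=4.046875, f₂=5.1875, f₃=6.421875, f₄=7.75, f₅=9.171875, f₆=10.6875, f₇=12.296875, f₈=14.
(h/3)·[f₀ + 4f₁ + 2f₂ + 4f₃ + 2f₄ + 4f₅ + 2f₆ + 4f₇ + f₈] = 0.041667·(192) = 8.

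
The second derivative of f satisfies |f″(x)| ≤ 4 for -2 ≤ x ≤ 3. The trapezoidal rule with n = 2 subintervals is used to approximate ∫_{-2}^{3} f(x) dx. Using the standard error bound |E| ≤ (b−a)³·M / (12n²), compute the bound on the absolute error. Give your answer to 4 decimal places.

10.4167

|E| ≤ (5)³·4 / (12·2²) = 500/48 = 10.4167.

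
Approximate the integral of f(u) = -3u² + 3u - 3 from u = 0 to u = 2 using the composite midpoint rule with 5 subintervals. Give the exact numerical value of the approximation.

h = (2 − 0)/5 = 0.4.
Midpoints m₁,…,m₅ = 0.2, 0.6, 1, 1.4, 1.8.
f(m₁)=-2.52, f(m₂)=-2.28, f(m₃)=-3, f(m₄)=-4.68, f(m₅)=-7.32.
h·[f(m₁) + f(m₂) + f(m₃) + f(m₄) + f(m₅)] = 0.4·(-19.8) = -7.92.

-7.92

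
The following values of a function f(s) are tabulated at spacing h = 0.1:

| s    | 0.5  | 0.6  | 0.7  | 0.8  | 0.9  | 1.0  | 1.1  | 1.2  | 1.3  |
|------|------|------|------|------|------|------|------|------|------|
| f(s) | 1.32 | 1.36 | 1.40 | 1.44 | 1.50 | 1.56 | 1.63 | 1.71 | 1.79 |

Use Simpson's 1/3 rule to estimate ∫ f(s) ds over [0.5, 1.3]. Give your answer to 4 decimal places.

1.2150

h = 0.1, n = 8.
(h/3)·[y₀ + 4y₁ + 2y₂ + 4y₃ + 2y₄ + 4y₅ + 2y₆ + 4y₇ + y₈] = 0.033333·(36.45) = 1.2150.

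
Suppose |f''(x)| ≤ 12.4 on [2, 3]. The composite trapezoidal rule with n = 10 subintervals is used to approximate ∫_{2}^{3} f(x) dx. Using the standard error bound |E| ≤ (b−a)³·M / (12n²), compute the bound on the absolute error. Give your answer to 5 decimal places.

|E| ≤ (1)³·12.4 / (12·10²) = 12.4/1200 = 0.01033.

0.01033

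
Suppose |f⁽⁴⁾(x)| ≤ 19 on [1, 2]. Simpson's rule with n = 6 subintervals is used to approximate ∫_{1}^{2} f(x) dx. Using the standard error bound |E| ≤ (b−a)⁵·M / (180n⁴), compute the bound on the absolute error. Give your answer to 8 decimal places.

|E| ≤ (1)⁵·19 / (180·6⁴) = 19/233280 = 0.00008145.

0.00008145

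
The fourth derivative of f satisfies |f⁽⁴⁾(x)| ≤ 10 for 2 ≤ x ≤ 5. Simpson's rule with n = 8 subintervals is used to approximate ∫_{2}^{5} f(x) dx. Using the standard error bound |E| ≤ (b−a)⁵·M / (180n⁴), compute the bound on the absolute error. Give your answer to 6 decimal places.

0.003296

|E| ≤ (3)⁵·10 / (180·8⁴) = 2430/737280 = 0.003296.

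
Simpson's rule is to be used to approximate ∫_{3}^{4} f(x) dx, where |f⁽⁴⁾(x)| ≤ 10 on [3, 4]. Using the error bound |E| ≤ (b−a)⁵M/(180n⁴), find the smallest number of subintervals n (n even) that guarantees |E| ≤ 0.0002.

Need 10/(180n⁴) ≤ 0.0002.
n⁴ ≥ 10/(180·0.0002) = 277.778 ⇒ n ≥ 4.0825, so the smallest even n is 6. (n must be even for Simpson's rule.)

6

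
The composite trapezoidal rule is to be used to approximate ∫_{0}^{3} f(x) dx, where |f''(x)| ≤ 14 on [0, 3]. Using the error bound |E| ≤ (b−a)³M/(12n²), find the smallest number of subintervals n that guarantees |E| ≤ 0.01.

57

Need 378/(12n²) ≤ 0.01.
n² ≥ 378/(12·0.01) = 3150 ⇒ n ≥ 56.1249, so the smallest n is 57.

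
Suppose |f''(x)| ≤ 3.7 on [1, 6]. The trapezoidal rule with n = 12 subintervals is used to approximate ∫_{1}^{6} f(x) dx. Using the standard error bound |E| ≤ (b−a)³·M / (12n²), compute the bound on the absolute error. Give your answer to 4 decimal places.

0.2677

|E| ≤ (5)³·3.7 / (12·12²) = 462.5/1728 = 0.2677.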